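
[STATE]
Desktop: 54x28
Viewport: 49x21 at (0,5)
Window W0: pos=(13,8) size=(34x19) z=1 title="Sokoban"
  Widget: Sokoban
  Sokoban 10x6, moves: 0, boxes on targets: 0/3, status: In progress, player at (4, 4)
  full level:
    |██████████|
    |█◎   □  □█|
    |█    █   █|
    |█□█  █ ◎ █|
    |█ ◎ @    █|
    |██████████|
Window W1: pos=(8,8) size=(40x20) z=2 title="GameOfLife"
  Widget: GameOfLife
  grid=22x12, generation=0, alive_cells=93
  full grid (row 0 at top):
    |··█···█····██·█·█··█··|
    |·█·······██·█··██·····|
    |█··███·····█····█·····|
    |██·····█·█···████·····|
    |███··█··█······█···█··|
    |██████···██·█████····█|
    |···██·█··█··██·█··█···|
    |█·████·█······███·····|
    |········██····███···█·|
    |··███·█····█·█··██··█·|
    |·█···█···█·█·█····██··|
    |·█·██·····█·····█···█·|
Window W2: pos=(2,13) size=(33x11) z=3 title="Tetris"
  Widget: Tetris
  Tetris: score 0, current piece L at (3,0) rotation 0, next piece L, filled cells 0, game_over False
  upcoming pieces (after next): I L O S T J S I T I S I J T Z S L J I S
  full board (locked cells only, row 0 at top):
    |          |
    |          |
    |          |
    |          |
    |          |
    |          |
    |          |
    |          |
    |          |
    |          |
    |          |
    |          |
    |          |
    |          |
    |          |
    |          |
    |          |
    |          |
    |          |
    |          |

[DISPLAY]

                                                 
                                                 
                                                 
        ┏━━━━━━━━━━━━━━━━━━━━━━━━━━━━━━━━━━━━━━┓ 
        ┃ GameOfLife                           ┃ 
        ┠──────────────────────────────────────┨ 
        ┃Gen: 0                                ┃ 
        ┃··█···█····██·█·█··█··                ┃ 
  ┏━━━━━━━━━━━━━━━━━━━━━━━━━━━━━━━┓            ┃ 
  ┃ Tetris                        ┃            ┃ 
  ┠───────────────────────────────┨            ┃ 
  ┃          │Next:               ┃            ┃ 
  ┃          │  ▒                 ┃            ┃ 
  ┃          │▒▒▒                 ┃            ┃ 
  ┃          │                    ┃            ┃ 
  ┃          │                    ┃            ┃ 
  ┃          │                    ┃            ┃ 
  ┃          │Score:              ┃            ┃ 
  ┗━━━━━━━━━━━━━━━━━━━━━━━━━━━━━━━┛            ┃ 
        ┃                                      ┃ 
        ┃                                      ┃ 


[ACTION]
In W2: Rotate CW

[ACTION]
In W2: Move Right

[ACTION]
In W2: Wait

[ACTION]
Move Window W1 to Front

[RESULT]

                                                 
                                                 
                                                 
        ┏━━━━━━━━━━━━━━━━━━━━━━━━━━━━━━━━━━━━━━┓ 
        ┃ GameOfLife                           ┃ 
        ┠──────────────────────────────────────┨ 
        ┃Gen: 0                                ┃ 
        ┃··█···█····██·█·█··█··                ┃ 
  ┏━━━━━┃·█·······██·█··██·····                ┃ 
  ┃ Tetr┃█··███·····█····█·····                ┃ 
  ┠─────┃██·····█·█···████·····                ┃ 
  ┃     ┃███··█··█······█···█··                ┃ 
  ┃     ┃██████···██·█████····█                ┃ 
  ┃     ┃···██·█··█··██·█··█···                ┃ 
  ┃     ┃█·████·█······███·····                ┃ 
  ┃     ┃········██····███···█·                ┃ 
  ┃     ┃··███·█····█·█··██··█·                ┃ 
  ┃     ┃·█···█···█·█·█····██··                ┃ 
  ┗━━━━━┃·█·██·····█·····█···█·                ┃ 
        ┃                                      ┃ 
        ┃                                      ┃ 


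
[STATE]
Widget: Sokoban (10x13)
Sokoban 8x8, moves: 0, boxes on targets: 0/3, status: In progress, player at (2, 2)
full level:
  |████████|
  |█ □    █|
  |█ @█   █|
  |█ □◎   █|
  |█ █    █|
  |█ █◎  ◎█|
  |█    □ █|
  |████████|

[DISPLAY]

████████  
█ □    █  
█ @█   █  
█ □◎   █  
█ █    █  
█ █◎  ◎█  
█    □ █  
████████  
Moves: 0  
          
          
          
          


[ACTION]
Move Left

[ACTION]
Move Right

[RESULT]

████████  
█ □    █  
█ @█   █  
█ □◎   █  
█ █    █  
█ █◎  ◎█  
█    □ █  
████████  
Moves: 2  
          
          
          
          


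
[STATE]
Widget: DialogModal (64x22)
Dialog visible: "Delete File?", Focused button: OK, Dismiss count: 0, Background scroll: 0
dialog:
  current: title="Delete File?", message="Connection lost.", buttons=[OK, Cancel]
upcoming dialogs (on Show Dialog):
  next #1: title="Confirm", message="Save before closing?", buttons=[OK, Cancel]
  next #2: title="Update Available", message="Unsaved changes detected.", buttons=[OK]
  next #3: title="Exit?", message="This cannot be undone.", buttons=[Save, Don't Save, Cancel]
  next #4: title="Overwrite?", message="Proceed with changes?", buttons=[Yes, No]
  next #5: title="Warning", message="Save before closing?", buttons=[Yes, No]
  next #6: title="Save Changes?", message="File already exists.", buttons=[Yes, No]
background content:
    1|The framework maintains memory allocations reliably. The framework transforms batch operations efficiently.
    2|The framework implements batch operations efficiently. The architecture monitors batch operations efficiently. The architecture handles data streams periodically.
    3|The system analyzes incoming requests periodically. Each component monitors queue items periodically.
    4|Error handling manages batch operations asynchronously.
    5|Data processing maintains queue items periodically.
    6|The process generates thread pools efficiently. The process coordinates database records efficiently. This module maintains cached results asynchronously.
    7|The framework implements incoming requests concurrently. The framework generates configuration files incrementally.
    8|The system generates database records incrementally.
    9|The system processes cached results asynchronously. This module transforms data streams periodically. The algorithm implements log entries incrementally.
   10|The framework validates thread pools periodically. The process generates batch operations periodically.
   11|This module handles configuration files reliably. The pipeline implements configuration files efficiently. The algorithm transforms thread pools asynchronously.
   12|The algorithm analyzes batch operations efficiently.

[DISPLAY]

The framework maintains memory allocations reliably. The framewo
The framework implements batch operations efficiently. The archi
The system analyzes incoming requests periodically. Each compone
Error handling manages batch operations asynchronously.         
Data processing maintains queue items periodically.             
The process generates thread pools efficiently. The process coor
The framework implements incoming requests concurrently. The fra
The system generates database records incrementally.            
The system processes c┌──────────────────┐ronously. This module 
The framework validate│   Delete File?   │dically. The process g
This module handles co│ Connection lost. │liably. The pipeline i
The algorithm analyzes│  [OK]  Cancel    │ficiently.            
                      └──────────────────┘                      
                                                                
                                                                
                                                                
                                                                
                                                                
                                                                
                                                                
                                                                
                                                                


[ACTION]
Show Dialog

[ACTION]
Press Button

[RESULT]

The framework maintains memory allocations reliably. The framewo
The framework implements batch operations efficiently. The archi
The system analyzes incoming requests periodically. Each compone
Error handling manages batch operations asynchronously.         
Data processing maintains queue items periodically.             
The process generates thread pools efficiently. The process coor
The framework implements incoming requests concurrently. The fra
The system generates database records incrementally.            
The system processes cached results asynchronously. This module 
The framework validates thread pools periodically. The process g
This module handles configuration files reliably. The pipeline i
The algorithm analyzes batch operations efficiently.            
                                                                
                                                                
                                                                
                                                                
                                                                
                                                                
                                                                
                                                                
                                                                
                                                                


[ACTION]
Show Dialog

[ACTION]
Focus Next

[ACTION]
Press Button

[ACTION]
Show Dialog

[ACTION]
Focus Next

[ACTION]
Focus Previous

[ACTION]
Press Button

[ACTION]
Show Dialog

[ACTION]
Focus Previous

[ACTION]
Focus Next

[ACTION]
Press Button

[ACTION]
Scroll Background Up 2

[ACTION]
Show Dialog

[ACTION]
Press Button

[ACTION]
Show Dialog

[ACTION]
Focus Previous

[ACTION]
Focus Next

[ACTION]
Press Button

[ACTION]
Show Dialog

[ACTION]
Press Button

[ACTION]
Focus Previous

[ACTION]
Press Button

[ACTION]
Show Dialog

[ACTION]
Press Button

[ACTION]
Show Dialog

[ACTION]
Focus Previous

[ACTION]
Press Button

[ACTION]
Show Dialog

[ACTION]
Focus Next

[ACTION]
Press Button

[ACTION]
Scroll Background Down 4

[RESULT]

Data processing maintains queue items periodically.             
The process generates thread pools efficiently. The process coor
The framework implements incoming requests concurrently. The fra
The system generates database records incrementally.            
The system processes cached results asynchronously. This module 
The framework validates thread pools periodically. The process g
This module handles configuration files reliably. The pipeline i
The algorithm analyzes batch operations efficiently.            
                                                                
                                                                
                                                                
                                                                
                                                                
                                                                
                                                                
                                                                
                                                                
                                                                
                                                                
                                                                
                                                                
                                                                


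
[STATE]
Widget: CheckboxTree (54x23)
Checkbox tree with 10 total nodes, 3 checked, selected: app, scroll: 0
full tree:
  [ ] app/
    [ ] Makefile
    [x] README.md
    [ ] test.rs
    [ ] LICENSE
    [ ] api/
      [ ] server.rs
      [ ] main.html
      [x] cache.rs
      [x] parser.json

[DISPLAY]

>[-] app/                                             
   [ ] Makefile                                       
   [x] README.md                                      
   [ ] test.rs                                        
   [ ] LICENSE                                        
   [-] api/                                           
     [ ] server.rs                                    
     [ ] main.html                                    
     [x] cache.rs                                     
     [x] parser.json                                  
                                                      
                                                      
                                                      
                                                      
                                                      
                                                      
                                                      
                                                      
                                                      
                                                      
                                                      
                                                      
                                                      


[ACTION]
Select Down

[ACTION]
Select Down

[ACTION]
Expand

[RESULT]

 [-] app/                                             
   [ ] Makefile                                       
>  [x] README.md                                      
   [ ] test.rs                                        
   [ ] LICENSE                                        
   [-] api/                                           
     [ ] server.rs                                    
     [ ] main.html                                    
     [x] cache.rs                                     
     [x] parser.json                                  
                                                      
                                                      
                                                      
                                                      
                                                      
                                                      
                                                      
                                                      
                                                      
                                                      
                                                      
                                                      
                                                      


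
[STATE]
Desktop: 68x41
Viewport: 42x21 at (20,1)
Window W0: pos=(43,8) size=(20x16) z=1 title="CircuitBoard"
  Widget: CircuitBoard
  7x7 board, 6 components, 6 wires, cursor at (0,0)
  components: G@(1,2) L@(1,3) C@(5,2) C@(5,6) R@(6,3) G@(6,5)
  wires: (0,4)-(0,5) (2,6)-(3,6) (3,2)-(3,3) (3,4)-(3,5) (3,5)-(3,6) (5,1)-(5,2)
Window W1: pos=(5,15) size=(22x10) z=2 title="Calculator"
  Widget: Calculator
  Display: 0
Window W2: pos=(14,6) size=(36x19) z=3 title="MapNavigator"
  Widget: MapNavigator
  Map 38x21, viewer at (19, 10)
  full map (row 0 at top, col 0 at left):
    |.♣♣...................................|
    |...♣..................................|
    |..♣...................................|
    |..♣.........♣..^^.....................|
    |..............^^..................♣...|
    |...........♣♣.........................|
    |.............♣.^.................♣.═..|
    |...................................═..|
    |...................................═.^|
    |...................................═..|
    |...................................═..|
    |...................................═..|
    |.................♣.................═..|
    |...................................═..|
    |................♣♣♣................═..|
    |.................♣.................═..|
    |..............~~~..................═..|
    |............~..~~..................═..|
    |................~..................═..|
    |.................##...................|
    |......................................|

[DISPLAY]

                                          
                                          
                                          
                                          
                                          
━━━━━━━━━━━━━━━━━━━━━━━━━━━━━┓            
avigator                     ┃            
─────────────────────────────┨━━━━━━━━━━━━
.....♣..^^...................┃itBoard     
.......^^..................♣.┃────────────
....♣♣.......................┃ 2 3 4 5 6  
......♣.^.................♣.═┃            
............................═┃            
............................═┃      G   L 
............................═┃            
............@...............═┃            
............................═┃            
..........♣.................═┃      · ─ · 
............................═┃            
.........♣♣♣................═┃            
..........♣.................═┃            


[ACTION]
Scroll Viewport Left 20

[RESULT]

                                          
                                          
                                          
                                          
                                          
              ┏━━━━━━━━━━━━━━━━━━━━━━━━━━━
              ┃ MapNavigator              
              ┠───────────────────────────
              ┃♣.........♣..^^............
              ┃............^^.............
              ┃.........♣♣................
              ┃...........♣.^.............
              ┃...........................
              ┃...........................
     ┏━━━━━━━━┃...........................
     ┃ Calcula┃.................@.........
     ┠────────┃...........................
     ┃        ┃...............♣...........
     ┃┌───┬───┃...........................
     ┃│ 7 │ 8 ┃..............♣♣♣..........
     ┃├───┼───┃...............♣...........


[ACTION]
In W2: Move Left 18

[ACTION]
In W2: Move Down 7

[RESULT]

                                          
                                          
                                          
                                          
                                          
              ┏━━━━━━━━━━━━━━━━━━━━━━━━━━━
              ┃ MapNavigator              
              ┠───────────────────────────
              ┃                ...........
              ┃                ...........
              ┃                ...........
              ┃                ...........
              ┃                ...........
              ┃                ...........
     ┏━━━━━━━━┃                ...........
     ┃ Calcula┃                .@.........
     ┠────────┃                ...........
     ┃        ┃                ...........
     ┃┌───┬───┃                ...........
     ┃│ 7 │ 8 ┃                           
     ┃├───┼───┃                           


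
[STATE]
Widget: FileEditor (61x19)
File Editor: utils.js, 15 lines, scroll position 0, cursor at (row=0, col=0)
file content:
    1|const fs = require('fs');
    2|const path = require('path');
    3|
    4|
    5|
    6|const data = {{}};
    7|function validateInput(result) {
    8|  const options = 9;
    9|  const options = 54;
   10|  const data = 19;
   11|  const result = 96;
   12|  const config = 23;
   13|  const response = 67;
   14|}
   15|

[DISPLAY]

█onst fs = require('fs');                                   ▲
const path = require('path');                               █
                                                            ░
                                                            ░
                                                            ░
const data = {{}};                                          ░
function validateInput(result) {                            ░
  const options = 9;                                        ░
  const options = 54;                                       ░
  const data = 19;                                          ░
  const result = 96;                                        ░
  const config = 23;                                        ░
  const response = 67;                                      ░
}                                                           ░
                                                            ░
                                                            ░
                                                            ░
                                                            ░
                                                            ▼


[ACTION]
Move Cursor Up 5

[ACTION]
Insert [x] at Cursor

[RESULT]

x█onst fs = require('fs');                                  ▲
const path = require('path');                               █
                                                            ░
                                                            ░
                                                            ░
const data = {{}};                                          ░
function validateInput(result) {                            ░
  const options = 9;                                        ░
  const options = 54;                                       ░
  const data = 19;                                          ░
  const result = 96;                                        ░
  const config = 23;                                        ░
  const response = 67;                                      ░
}                                                           ░
                                                            ░
                                                            ░
                                                            ░
                                                            ░
                                                            ▼


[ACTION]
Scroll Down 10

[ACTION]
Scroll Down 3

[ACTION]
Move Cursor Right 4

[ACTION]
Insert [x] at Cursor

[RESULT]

xconsx█ fs = require('fs');                                 ▲
const path = require('path');                               █
                                                            ░
                                                            ░
                                                            ░
const data = {{}};                                          ░
function validateInput(result) {                            ░
  const options = 9;                                        ░
  const options = 54;                                       ░
  const data = 19;                                          ░
  const result = 96;                                        ░
  const config = 23;                                        ░
  const response = 67;                                      ░
}                                                           ░
                                                            ░
                                                            ░
                                                            ░
                                                            ░
                                                            ▼


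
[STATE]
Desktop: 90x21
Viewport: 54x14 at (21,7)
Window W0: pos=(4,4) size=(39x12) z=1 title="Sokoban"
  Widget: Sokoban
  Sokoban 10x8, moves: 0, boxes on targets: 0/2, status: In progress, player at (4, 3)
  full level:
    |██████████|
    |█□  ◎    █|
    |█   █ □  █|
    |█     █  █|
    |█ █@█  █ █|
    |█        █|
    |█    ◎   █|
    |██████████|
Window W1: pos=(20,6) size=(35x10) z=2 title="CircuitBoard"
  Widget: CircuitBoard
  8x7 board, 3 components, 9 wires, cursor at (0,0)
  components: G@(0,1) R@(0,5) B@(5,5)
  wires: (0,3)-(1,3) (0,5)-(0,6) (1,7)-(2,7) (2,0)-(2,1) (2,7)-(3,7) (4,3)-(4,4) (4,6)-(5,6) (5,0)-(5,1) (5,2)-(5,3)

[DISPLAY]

 CircuitBoard                    ┃                    
─────────────────────────────────┨                    
   0 1 2 3 4 5 6 7               ┃                    
0  [.]  G       ·       R ─ ·    ┃                    
                │                ┃                    
1               ·               ·┃                    
                                │┃                    
2   · ─ ·                       ·┃                    
━━━━━━━━━━━━━━━━━━━━━━━━━━━━━━━━━┛                    
                                                      
                                                      
                                                      
                                                      
                                                      


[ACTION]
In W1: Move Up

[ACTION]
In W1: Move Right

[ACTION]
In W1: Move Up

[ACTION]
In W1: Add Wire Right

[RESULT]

 CircuitBoard                    ┃                    
─────────────────────────────────┨                    
   0 1 2 3 4 5 6 7               ┃                    
0      [G]─ ·   ·       R ─ ·    ┃                    
                │                ┃                    
1               ·               ·┃                    
                                │┃                    
2   · ─ ·                       ·┃                    
━━━━━━━━━━━━━━━━━━━━━━━━━━━━━━━━━┛                    
                                                      
                                                      
                                                      
                                                      
                                                      


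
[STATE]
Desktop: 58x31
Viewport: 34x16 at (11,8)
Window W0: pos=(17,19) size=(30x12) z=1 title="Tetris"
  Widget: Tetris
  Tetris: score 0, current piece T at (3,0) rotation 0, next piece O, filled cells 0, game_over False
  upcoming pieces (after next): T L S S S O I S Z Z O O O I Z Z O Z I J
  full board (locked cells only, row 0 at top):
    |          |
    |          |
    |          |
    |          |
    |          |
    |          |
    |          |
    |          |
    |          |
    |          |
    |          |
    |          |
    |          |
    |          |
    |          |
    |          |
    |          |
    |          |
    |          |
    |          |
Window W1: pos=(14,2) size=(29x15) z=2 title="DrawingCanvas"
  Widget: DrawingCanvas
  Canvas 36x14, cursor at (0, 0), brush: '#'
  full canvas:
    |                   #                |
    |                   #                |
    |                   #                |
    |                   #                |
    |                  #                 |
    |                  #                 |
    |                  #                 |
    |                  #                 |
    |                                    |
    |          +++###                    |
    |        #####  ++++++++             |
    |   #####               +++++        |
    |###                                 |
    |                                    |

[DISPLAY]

   ┃                   #       ┃  
   ┃                  #        ┃  
   ┃                  #        ┃  
   ┃                  #        ┃  
   ┃                  #        ┃  
   ┃                           ┃  
   ┃          +++###           ┃  
   ┃        #####  ++++++++    ┃  
   ┗━━━━━━━━━━━━━━━━━━━━━━━━━━━┛  
                                  
                                  
      ┏━━━━━━━━━━━━━━━━━━━━━━━━━━━
      ┃ Tetris                    
      ┠───────────────────────────
      ┃          │Next:           
      ┃          │▓▓              


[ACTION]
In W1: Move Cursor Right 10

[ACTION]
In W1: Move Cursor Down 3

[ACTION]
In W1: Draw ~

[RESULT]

   ┃          ~        #       ┃  
   ┃                  #        ┃  
   ┃                  #        ┃  
   ┃                  #        ┃  
   ┃                  #        ┃  
   ┃                           ┃  
   ┃          +++###           ┃  
   ┃        #####  ++++++++    ┃  
   ┗━━━━━━━━━━━━━━━━━━━━━━━━━━━┛  
                                  
                                  
      ┏━━━━━━━━━━━━━━━━━━━━━━━━━━━
      ┃ Tetris                    
      ┠───────────────────────────
      ┃          │Next:           
      ┃          │▓▓              


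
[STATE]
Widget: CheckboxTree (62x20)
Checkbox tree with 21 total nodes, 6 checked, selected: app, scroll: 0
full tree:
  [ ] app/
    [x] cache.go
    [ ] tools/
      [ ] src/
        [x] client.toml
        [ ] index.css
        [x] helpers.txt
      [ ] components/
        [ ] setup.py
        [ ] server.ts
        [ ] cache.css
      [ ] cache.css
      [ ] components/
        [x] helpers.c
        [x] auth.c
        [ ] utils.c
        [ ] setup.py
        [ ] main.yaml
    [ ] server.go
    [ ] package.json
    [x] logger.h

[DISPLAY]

>[-] app/                                                     
   [x] cache.go                                               
   [-] tools/                                                 
     [-] src/                                                 
       [x] client.toml                                        
       [ ] index.css                                          
       [x] helpers.txt                                        
     [ ] components/                                          
       [ ] setup.py                                           
       [ ] server.ts                                          
       [ ] cache.css                                          
     [ ] cache.css                                            
     [-] components/                                          
       [x] helpers.c                                          
       [x] auth.c                                             
       [ ] utils.c                                            
       [ ] setup.py                                           
       [ ] main.yaml                                          
   [ ] server.go                                              
   [ ] package.json                                           


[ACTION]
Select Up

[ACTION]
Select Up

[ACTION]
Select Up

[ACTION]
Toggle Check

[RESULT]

>[x] app/                                                     
   [x] cache.go                                               
   [x] tools/                                                 
     [x] src/                                                 
       [x] client.toml                                        
       [x] index.css                                          
       [x] helpers.txt                                        
     [x] components/                                          
       [x] setup.py                                           
       [x] server.ts                                          
       [x] cache.css                                          
     [x] cache.css                                            
     [x] components/                                          
       [x] helpers.c                                          
       [x] auth.c                                             
       [x] utils.c                                            
       [x] setup.py                                           
       [x] main.yaml                                          
   [x] server.go                                              
   [x] package.json                                           


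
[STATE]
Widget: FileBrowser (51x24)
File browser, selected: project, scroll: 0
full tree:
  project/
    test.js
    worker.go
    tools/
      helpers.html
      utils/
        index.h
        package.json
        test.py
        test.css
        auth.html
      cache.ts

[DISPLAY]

> [-] project/                                     
    test.js                                        
    worker.go                                      
    [+] tools/                                     
                                                   
                                                   
                                                   
                                                   
                                                   
                                                   
                                                   
                                                   
                                                   
                                                   
                                                   
                                                   
                                                   
                                                   
                                                   
                                                   
                                                   
                                                   
                                                   
                                                   


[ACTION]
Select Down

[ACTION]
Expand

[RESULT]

  [-] project/                                     
  > test.js                                        
    worker.go                                      
    [+] tools/                                     
                                                   
                                                   
                                                   
                                                   
                                                   
                                                   
                                                   
                                                   
                                                   
                                                   
                                                   
                                                   
                                                   
                                                   
                                                   
                                                   
                                                   
                                                   
                                                   
                                                   


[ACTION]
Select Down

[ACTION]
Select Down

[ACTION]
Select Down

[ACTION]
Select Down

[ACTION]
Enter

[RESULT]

  [-] project/                                     
    test.js                                        
    worker.go                                      
  > [-] tools/                                     
      helpers.html                                 
      [+] utils/                                   
      cache.ts                                     
                                                   
                                                   
                                                   
                                                   
                                                   
                                                   
                                                   
                                                   
                                                   
                                                   
                                                   
                                                   
                                                   
                                                   
                                                   
                                                   
                                                   


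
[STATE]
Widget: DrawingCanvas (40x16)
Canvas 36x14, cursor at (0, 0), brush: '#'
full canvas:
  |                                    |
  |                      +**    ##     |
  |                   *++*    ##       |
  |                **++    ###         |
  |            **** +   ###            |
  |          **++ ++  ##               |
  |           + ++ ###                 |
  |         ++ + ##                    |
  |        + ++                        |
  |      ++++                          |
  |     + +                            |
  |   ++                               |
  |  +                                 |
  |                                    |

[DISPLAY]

+                                       
                      +**    ##         
                   *++*    ##           
                **++    ###             
            **** +   ###                
          **++ ++  ##                   
           + ++ ###                     
         ++ + ##                        
        + ++                            
      ++++                              
     + +                                
   ++                                   
  +                                     
                                        
                                        
                                        


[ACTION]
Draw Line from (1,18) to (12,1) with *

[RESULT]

+                                       
                  *   +**    ##         
                ** *++*    ##           
               ***++    ###             
            **** +   ###                
          ***+ ++  ##                   
          ** ++ ###                     
        **+ + ##                        
       *+ ++                            
     **+++                              
    *+ +                                
  **+                                   
 *+                                     
                                        
                                        
                                        


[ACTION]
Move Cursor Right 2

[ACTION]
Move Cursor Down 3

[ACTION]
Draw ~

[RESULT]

                                        
                  *   +**    ##         
                ** *++*    ##           
  ~            ***++    ###             
            **** +   ###                
          ***+ ++  ##                   
          ** ++ ###                     
        **+ + ##                        
       *+ ++                            
     **+++                              
    *+ +                                
  **+                                   
 *+                                     
                                        
                                        
                                        


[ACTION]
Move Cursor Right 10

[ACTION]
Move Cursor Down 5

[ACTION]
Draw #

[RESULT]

                                        
                  *   +**    ##         
                ** *++*    ##           
  ~            ***++    ###             
            **** +   ###                
          ***+ ++  ##                   
          ** ++ ###                     
        **+ + ##                        
       *+ ++#                           
     **+++                              
    *+ +                                
  **+                                   
 *+                                     
                                        
                                        
                                        
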